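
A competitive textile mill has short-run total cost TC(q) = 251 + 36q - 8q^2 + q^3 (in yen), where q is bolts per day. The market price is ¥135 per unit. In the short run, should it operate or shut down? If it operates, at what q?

Produce at q = 9

Strip out fixed cost: VC = 36q - 8q^2 + q^3. Then AVC = 36 - 8q + q^2 and MC = 36 - 16q + 3q^2.
The AVC parabola has its vertex at q = 8/2 = 4, where AVC = 36 - 8·4 + 4^2 = ¥20.
P = ¥135 exceeds min AVC = ¥20, so the firm stays open.
Set P = MC: 135 = 36 - 16q + 3q^2 → -99 - 16q + 3q^2 = 0. The roots are q = -11/3 and q = 9; the profit-maximizing output is on the rising part of MC, so q* = 9.
Check: AVC at q = 9 is ¥45 ≤ P, so revenue covers variable cost.
Profit = P·q − TC = 135·9 − 656 = ¥559.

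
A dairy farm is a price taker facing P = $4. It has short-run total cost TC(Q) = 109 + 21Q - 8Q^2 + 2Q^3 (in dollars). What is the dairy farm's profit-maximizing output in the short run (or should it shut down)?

Shut down

Strip out fixed cost: VC = 21Q - 8Q^2 + 2Q^3. Then AVC = 21 - 8Q + 2Q^2 and MC = 21 - 16Q + 6Q^2.
AVC is minimized where dAVC/dQ = -8 + 4Q = 0, at Q = 2; min AVC = 21 - 8·2 + 2·2^2 = $13.
With P < min AVC ($4 < $13), every unit sold adds to the loss.
The firm minimizes its loss by shutting down and losing only its fixed cost of $109.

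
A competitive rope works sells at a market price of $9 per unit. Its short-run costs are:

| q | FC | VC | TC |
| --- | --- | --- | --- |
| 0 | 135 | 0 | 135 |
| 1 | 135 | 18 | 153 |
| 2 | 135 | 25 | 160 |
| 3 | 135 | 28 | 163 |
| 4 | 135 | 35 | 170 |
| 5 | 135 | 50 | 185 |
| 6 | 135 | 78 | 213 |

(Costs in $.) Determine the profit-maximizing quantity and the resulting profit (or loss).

Tabulate TR − TC: q=0: -135; q=1: -144; q=2: -142; q=3: -136; q=4: -134; q=5: -140; q=6: -159.
Profit is maximized at q = 4. AVC there is 35/4 = $8.75 ≤ P, so producing beats shutting down (which would give -$135).

q = 4; profit = -$134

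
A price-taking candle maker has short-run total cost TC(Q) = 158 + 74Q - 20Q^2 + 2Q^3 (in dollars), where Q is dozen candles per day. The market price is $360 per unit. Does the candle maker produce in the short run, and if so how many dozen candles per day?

Produce at Q = 11

Strip out fixed cost: VC = 74Q - 20Q^2 + 2Q^3. Then AVC = 74 - 20Q + 2Q^2 and MC = 74 - 40Q + 6Q^2.
The AVC parabola has its vertex at Q = 20/4 = 5, where AVC = 74 - 20·5 + 2·5^2 = $24.
Because $360 ≥ $24, revenue can cover variable cost; the firm operates.
P = MC gives -286 - 40Q + 6Q^2 = 0, with roots -13/3 and 11. Take the larger (rising MC): Q* = 11.
Check: AVC at Q = 11 is $96 ≤ P, so revenue covers variable cost.
Profit = P·Q − TC = 360·11 − 1214 = $2746.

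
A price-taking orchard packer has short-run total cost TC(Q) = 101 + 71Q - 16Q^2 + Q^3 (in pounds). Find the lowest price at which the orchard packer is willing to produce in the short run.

£7 per unit

Short-run supply begins at min AVC. From VC = 71Q - 16Q^2 + Q^3, AVC = 71 - 16Q + Q^2.
At the minimum of AVC, MC = AVC. MC = 71 - 32Q + 3Q^2; setting MC = AVC gives 2Q^2 - 16Q = 0, so Q = 8. min AVC = 7.
The firm shuts down for any P below £7.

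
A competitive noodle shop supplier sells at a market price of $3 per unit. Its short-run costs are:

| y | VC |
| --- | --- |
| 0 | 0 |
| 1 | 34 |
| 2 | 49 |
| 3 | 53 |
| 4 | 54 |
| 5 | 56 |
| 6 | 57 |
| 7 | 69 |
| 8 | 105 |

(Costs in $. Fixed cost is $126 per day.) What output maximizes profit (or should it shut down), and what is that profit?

Compute π = P·y − TC at each output: y=0: -126; y=1: -157; y=2: -169; y=3: -170; y=4: -168; y=5: -167; y=6: -165; y=7: -174; y=8: -207.
Profit is highest at y = 0. Equivalently, the lowest AVC in the table is 57/6 ≈ $9.50 at y = 6, and P = $3 falls below it — price never covers variable cost, so the firm shuts down and loses only its fixed cost.

y = 0 (shut down); profit = -$126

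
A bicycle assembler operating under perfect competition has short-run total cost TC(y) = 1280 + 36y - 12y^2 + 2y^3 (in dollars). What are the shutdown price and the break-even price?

Shutdown price = $18; break-even price = $228

AVC = 36 - 12y + 2y^2; minimized at y = 3, giving min AVC = $18. That is the shutdown price.
ATC = 1280/y + 36 - 12y + 2y^2. Setting dATC/dy = −1280/y^2 − 12 + 4y = 0 gives y = 8 (since 4·8^3 − 12·8^2 = 1280).
min ATC = 1280/8 + 36 − 12·8 + 2·8^2 = $228. That is the break-even price.
Between these two prices the firm operates at a loss; above $228 it earns a profit.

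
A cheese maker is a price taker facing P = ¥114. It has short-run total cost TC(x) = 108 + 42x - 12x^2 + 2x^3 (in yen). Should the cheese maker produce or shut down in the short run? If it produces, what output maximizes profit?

From TC, MC = TC'(x) = 42 - 24x + 6x^2 and AVC = VC/x = 42 - 12x + 2x^2.
AVC hits its minimum where MC = AVC, at x = 3, giving min AVC = 42 - 12·3 + 2·3^2 = ¥24.
Because ¥114 ≥ ¥24, revenue can cover variable cost; the firm operates.
Solving P = MC: -72 - 24x + 6x^2 = 0 ⇒ x = -2 or 6. On the upward-sloping branch, x* = 6.
Check: AVC at x = 6 is ¥42 ≤ P, so revenue covers variable cost.
Profit = P·x − TC = 114·6 − 360 = ¥324.

Produce at x = 6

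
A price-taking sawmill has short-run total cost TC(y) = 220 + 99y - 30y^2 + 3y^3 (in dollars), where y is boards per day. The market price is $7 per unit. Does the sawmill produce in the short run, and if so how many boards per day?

From TC, MC = TC'(y) = 99 - 60y + 9y^2 and AVC = VC/y = 99 - 30y + 3y^2.
AVC is minimized where dAVC/dy = -30 + 6y = 0, at y = 5; min AVC = 99 - 30·5 + 3·5^2 = $24.
Since P = $7 < min AVC = $24, price fails to cover variable cost at any output.
Shutting down limits the loss to fixed cost, $220.

Shut down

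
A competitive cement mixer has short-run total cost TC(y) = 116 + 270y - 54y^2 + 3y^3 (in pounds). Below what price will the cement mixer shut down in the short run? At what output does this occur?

£27 per unit, at y = 9

The shutdown price is the minimum of AVC. VC = 270y - 54y^2 + 3y^3, so AVC = 270 - 54y + 3y^2.
At the minimum of AVC, MC = AVC. MC = 270 - 108y + 9y^2; setting MC = AVC gives 6y^2 - 54y = 0, so y = 9. min AVC = 27.
So the shutdown price is £27.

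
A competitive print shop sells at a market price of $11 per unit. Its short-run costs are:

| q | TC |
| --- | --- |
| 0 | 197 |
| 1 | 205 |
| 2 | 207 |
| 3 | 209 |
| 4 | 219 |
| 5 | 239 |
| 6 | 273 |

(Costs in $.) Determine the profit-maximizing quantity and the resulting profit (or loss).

Tabulate TR − TC: q=0: -197; q=1: -194; q=2: -185; q=3: -176; q=4: -175; q=5: -184; q=6: -207.
Profit is maximized at q = 4. AVC there is 22/4 = $5.50 ≤ P, so producing beats shutting down (which would give -$197).

q = 4; profit = -$175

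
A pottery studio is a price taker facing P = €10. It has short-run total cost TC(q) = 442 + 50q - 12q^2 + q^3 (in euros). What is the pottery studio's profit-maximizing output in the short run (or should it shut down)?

From TC, MC = TC'(q) = 50 - 24q + 3q^2 and AVC = VC/q = 50 - 12q + q^2.
AVC is minimized where dAVC/dq = -12 + 2q = 0, at q = 6; min AVC = 50 - 12·6 + 6^2 = €14.
P = €10 lies below min AVC = €14; no output level covers variable cost.
Best response: produce nothing and absorb the €442 fixed cost.

Shut down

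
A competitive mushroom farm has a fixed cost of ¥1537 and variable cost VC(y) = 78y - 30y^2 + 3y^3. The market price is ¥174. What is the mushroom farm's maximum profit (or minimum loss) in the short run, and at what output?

AVC = 78 - 30y + 3y^2 has its minimum ¥3 at y = 5; price ¥174 clears that bar, so the firm operates.
MC = 78 - 60y + 9y^2. Setting P = MC and taking the root on the rising branch gives y* = 8.
TR = 174·8 = 1392. TC = 1537 + 240 = 1777. Profit = 1392 − 1777 = -¥385.
By producing, the firm covers all variable cost plus ¥1152 of fixed cost; shutting down would lose the full ¥1537.

Profit = -¥385 at y = 8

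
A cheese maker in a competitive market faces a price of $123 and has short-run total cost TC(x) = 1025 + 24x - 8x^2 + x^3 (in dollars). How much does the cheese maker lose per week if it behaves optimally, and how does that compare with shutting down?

AVC = 24 - 8x + x^2; min AVC = $8 at x = 4. Since P = $123 ≥ min AVC, the firm produces.
MC = 24 - 16x + 3x^2. Setting P = MC and taking the root on the rising branch gives x* = 9.
TR = 123·9 = 1107. TC = 1025 + 297 = 1322. Profit = 1107 − 1322 = -$215.
That loss of $215 beats the $1025 the firm would lose by shutting down; producing recovers $810 of fixed cost.

Profit = -$215 at x = 9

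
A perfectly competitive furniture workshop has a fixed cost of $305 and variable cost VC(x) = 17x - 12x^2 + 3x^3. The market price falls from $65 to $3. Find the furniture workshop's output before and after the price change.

AVC = 17 - 12x + 3x^2, minimized at x = 2 where min AVC = $5. MC = 17 - 24x + 9x^2.
At P = $65 ≥ min AVC, set P = MC on the rising branch: x = 4.
At P = $3 < min AVC = $5, price no longer covers variable cost at any output, so the firm shuts down: x = 0.

Output falls from 4 to 0 (the firm shuts down)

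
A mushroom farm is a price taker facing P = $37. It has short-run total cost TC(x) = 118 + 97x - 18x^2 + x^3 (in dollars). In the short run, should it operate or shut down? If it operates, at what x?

Produce at x = 10

From TC, MC = TC'(x) = 97 - 36x + 3x^2 and AVC = VC/x = 97 - 18x + x^2.
The AVC parabola has its vertex at x = 18/2 = 9, where AVC = 97 - 18·9 + 9^2 = $16.
P = $37 exceeds min AVC = $16, so the firm stays open.
Solving P = MC: 60 - 36x + 3x^2 = 0 ⇒ x = 2 or 10. On the upward-sloping branch, x* = 10.
Check: AVC at x = 10 is $17 ≤ P, so revenue covers variable cost.
Profit = P·x − TC = 37·10 − 288 = $82.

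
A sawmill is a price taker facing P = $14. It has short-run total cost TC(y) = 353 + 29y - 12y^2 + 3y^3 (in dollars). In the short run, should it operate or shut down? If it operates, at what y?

Shut down

Strip out fixed cost: VC = 29y - 12y^2 + 3y^3. Then AVC = 29 - 12y + 3y^2 and MC = 29 - 24y + 9y^2.
AVC hits its minimum where MC = AVC, at y = 2, giving min AVC = 29 - 12·2 + 3·2^2 = $17.
P = $14 lies below min AVC = $17; no output level covers variable cost.
Best response: produce nothing and absorb the $353 fixed cost.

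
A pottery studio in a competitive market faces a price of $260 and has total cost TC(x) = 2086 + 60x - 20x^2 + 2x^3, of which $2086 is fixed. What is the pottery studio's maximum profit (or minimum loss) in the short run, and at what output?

Profit = -$86 at x = 10

AVC = 60 - 20x + 2x^2; min AVC = $10 at x = 5. Since P = $260 ≥ min AVC, the firm produces.
MC = 60 - 40x + 6x^2. Setting P = MC and taking the root on the rising branch gives x* = 10.
TR = 260·10 = 2600. TC = 2086 + 600 = 2686. Profit = 2600 − 2686 = -$86.
That loss of $86 beats the $2086 the firm would lose by shutting down; producing recovers $2000 of fixed cost.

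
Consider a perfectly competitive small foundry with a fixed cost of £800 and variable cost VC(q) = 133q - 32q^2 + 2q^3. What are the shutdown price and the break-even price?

AVC = 133 - 32q + 2q^2; minimized at q = 8, giving min AVC = £5. That is the shutdown price.
ATC = 800/q + 133 - 32q + 2q^2. Setting dATC/dq = −800/q^2 − 32 + 4q = 0 gives q = 10 (since 4·10^3 − 32·10^2 = 800).
min ATC = 800/10 + 133 − 32·10 + 2·10^2 = £93. That is the break-even price.
For £5 ≤ P < £93 the firm produces at a loss; below £5 it shuts down.

Shutdown price = £5; break-even price = £93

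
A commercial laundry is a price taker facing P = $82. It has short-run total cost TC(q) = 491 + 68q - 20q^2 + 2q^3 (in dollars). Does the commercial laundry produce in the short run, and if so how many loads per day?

Produce at q = 7

Strip out fixed cost: VC = 68q - 20q^2 + 2q^3. Then AVC = 68 - 20q + 2q^2 and MC = 68 - 40q + 6q^2.
The AVC parabola has its vertex at q = 20/4 = 5, where AVC = 68 - 20·5 + 2·5^2 = $18.
P = $82 exceeds min AVC = $18, so the firm stays open.
P = MC gives -14 - 40q + 6q^2 = 0, with roots -1/3 and 7. Take the larger (rising MC): q* = 7.
Check: AVC at q = 7 is $26 ≤ P, so revenue covers variable cost.
Profit = P·q − TC = 82·7 − 673 = -$99, a loss, but smaller than the $491 fixed cost the firm would lose by shutting down.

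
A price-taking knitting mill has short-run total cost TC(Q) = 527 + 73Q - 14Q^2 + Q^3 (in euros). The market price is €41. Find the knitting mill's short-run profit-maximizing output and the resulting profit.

Profit = -€399 at Q = 8

AVC = 73 - 14Q + Q^2; min AVC = €24 at Q = 7. Since P = €41 ≥ min AVC, the firm produces.
With MC = 73 - 28Q + 3Q^2, P = MC on the upward-sloping part at Q* = 8.
TR = 41·8 = 328. TC = 527 + 200 = 727. Profit = 328 − 727 = -€399.
Shutting down would mean losing the fixed cost of €527, so operating at a loss of €399 is better by €128.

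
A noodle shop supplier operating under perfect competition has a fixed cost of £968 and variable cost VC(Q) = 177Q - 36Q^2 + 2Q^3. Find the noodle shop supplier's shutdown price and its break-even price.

Shutdown price = £15; break-even price = £111

Shutdown price = min AVC. AVC = 177 - 36Q + 2Q^2, with vertex at Q = 9 and minimum £15.
ATC = 968/Q + 177 - 36Q + 2Q^2. Setting dATC/dQ = −968/Q^2 − 36 + 4Q = 0 gives Q = 11 (since 4·11^3 − 36·11^2 = 968).
min ATC = 968/11 + 177 − 36·11 + 2·11^2 = £111. That is the break-even price.
Between these two prices the firm operates at a loss; above £111 it earns a profit.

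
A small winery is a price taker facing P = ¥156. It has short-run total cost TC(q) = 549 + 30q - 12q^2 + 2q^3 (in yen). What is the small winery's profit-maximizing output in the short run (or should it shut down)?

Produce at q = 7

Variable cost is VC = 30q - 12q^2 + 2q^3, so AVC = VC/q = 30 - 12q + 2q^2 and MC = dTC/dq = 30 - 24q + 6q^2.
The AVC parabola has its vertex at q = 12/4 = 3, where AVC = 30 - 12·3 + 2·3^2 = ¥12.
Because ¥156 ≥ ¥12, revenue can cover variable cost; the firm operates.
Set P = MC: 156 = 30 - 24q + 6q^2 → -126 - 24q + 6q^2 = 0. The roots are q = -3 and q = 7; the profit-maximizing output is on the rising part of MC, so q* = 7.
Check: AVC at q = 7 is ¥44 ≤ P, so revenue covers variable cost.
Profit = P·q − TC = 156·7 − 857 = ¥235.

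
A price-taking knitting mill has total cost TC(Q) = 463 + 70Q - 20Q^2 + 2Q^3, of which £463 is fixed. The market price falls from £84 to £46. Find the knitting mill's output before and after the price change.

Output falls from 7 to 6

MC = 70 - 40Q + 6Q^2; the shutdown threshold is min AVC = £20 (at Q = 5).
At P = £84 ≥ min AVC, set P = MC on the rising branch: Q = 7.
At P = £46 ≥ min AVC, set P = MC: Q = 6. The firm stays open but cuts output.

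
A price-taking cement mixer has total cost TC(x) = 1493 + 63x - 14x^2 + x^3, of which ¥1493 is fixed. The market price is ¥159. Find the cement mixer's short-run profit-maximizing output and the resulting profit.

Profit = -¥53 at x = 12

AVC = 63 - 14x + x^2; min AVC = ¥14 at x = 7. Since P = ¥159 ≥ min AVC, the firm produces.
MC = 63 - 28x + 3x^2. Setting P = MC and taking the root on the rising branch gives x* = 12.
TR = 159·12 = 1908. TC = 1493 + 468 = 1961. Profit = 1908 − 1961 = -¥53.
That loss of ¥53 beats the ¥1493 the firm would lose by shutting down; producing recovers ¥1440 of fixed cost.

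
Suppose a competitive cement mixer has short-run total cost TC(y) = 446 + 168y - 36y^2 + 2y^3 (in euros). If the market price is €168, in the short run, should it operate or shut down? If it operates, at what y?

Produce at y = 12

From TC, MC = TC'(y) = 168 - 72y + 6y^2 and AVC = VC/y = 168 - 36y + 2y^2.
AVC is minimized where dAVC/dy = -36 + 4y = 0, at y = 9; min AVC = 168 - 36·9 + 2·9^2 = €6.
P = €168 exceeds min AVC = €6, so the firm stays open.
P = MC gives -72y + 6y^2 = 0, with roots 0 and 12. Take the larger (rising MC): y* = 12.
Check: AVC at y = 12 is €24 ≤ P, so revenue covers variable cost.
Profit = P·y − TC = 168·12 − 734 = €1282.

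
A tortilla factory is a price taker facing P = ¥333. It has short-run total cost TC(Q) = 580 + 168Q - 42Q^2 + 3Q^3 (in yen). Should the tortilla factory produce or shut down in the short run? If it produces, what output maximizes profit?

Produce at Q = 11

From TC, MC = TC'(Q) = 168 - 84Q + 9Q^2 and AVC = VC/Q = 168 - 42Q + 3Q^2.
AVC hits its minimum where MC = AVC, at Q = 7, giving min AVC = 168 - 42·7 + 3·7^2 = ¥21.
P = ¥333 exceeds min AVC = ¥21, so the firm stays open.
P = MC gives -165 - 84Q + 9Q^2 = 0, with roots -5/3 and 11. Take the larger (rising MC): Q* = 11.
Check: AVC at Q = 11 is ¥69 ≤ P, so revenue covers variable cost.
Profit = P·Q − TC = 333·11 − 1339 = ¥2324.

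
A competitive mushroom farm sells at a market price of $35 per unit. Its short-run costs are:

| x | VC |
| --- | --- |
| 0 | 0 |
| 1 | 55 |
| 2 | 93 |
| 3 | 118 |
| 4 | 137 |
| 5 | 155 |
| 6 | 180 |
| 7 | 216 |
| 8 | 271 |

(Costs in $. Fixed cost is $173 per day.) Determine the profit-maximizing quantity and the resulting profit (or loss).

x = 6; profit = -$143

Tabulate TR − TC: x=0: -173; x=1: -193; x=2: -196; x=3: -186; x=4: -170; x=5: -153; x=6: -143; x=7: -144; x=8: -164.
Profit is maximized at x = 6. AVC there is 180/6 = $30 ≤ P, so producing beats shutting down (which would give -$173).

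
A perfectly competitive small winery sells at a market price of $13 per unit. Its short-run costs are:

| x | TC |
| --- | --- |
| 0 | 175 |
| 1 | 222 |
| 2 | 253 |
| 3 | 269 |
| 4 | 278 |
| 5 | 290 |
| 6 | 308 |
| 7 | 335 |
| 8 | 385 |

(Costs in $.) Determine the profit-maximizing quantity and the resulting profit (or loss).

x = 0 (shut down); profit = -$175

Compute π = P·x − TC at each output: x=0: -175; x=1: -209; x=2: -227; x=3: -230; x=4: -226; x=5: -225; x=6: -230; x=7: -244; x=8: -281.
Profit is highest at x = 0. Equivalently, the lowest AVC in the table is 133/6 ≈ $22.17 at x = 6, and P = $13 falls below it — price never covers variable cost, so the firm shuts down and loses only its fixed cost.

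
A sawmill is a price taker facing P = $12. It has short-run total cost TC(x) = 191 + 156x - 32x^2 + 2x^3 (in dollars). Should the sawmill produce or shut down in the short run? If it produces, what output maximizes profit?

Strip out fixed cost: VC = 156x - 32x^2 + 2x^3. Then AVC = 156 - 32x + 2x^2 and MC = 156 - 64x + 6x^2.
The AVC parabola has its vertex at x = 32/4 = 8, where AVC = 156 - 32·8 + 2·8^2 = $28.
P = $12 lies below min AVC = $28; no output level covers variable cost.
The firm minimizes its loss by shutting down and losing only its fixed cost of $191.

Shut down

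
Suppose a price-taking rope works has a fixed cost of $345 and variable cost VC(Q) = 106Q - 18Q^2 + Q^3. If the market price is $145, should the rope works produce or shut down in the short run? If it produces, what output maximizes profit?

From TC, MC = TC'(Q) = 106 - 36Q + 3Q^2 and AVC = VC/Q = 106 - 18Q + Q^2.
AVC hits its minimum where MC = AVC, at Q = 9, giving min AVC = 106 - 18·9 + 9^2 = $25.
P = $145 exceeds min AVC = $25, so the firm stays open.
Set P = MC: 145 = 106 - 36Q + 3Q^2 → -39 - 36Q + 3Q^2 = 0. The roots are Q = -1 and Q = 13; the profit-maximizing output is on the rising part of MC, so Q* = 13.
Check: AVC at Q = 13 is $41 ≤ P, so revenue covers variable cost.
Profit = P·Q − TC = 145·13 − 878 = $1007.

Produce at Q = 13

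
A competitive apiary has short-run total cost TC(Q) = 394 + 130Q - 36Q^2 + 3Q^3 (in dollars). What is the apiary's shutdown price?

The firm shuts down when price falls below the minimum of average variable cost. AVC = VC/Q = 130 - 36Q + 3Q^2.
dAVC/dQ = -36 + 6Q = 0 gives Q = 6. min AVC = 130 - 36·6 + 3·6^2 = 22.
So the shutdown price is $22.

$22 per unit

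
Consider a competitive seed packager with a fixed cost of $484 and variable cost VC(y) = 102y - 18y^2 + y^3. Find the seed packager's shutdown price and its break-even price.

Shutdown price = $21; break-even price = $69

Shutdown price = min AVC. AVC = 102 - 18y + y^2, with vertex at y = 9 and minimum $21.
ATC = 484/y + 102 - 18y + y^2. Setting dATC/dy = −484/y^2 − 18 + 2y = 0 gives y = 11 (since 2·11^3 − 18·11^2 = 484).
min ATC = 484/11 + 102 − 18·11 + 11^2 = $69. That is the break-even price.
Between these two prices the firm operates at a loss; above $69 it earns a profit.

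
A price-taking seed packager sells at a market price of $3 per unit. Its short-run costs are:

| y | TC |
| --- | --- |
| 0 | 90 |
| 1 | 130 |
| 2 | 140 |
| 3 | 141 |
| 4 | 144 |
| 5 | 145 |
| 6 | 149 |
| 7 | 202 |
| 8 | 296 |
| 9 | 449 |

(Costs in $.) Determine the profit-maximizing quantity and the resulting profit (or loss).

Profit at each row (π = 3y − TC): y=0: -90; y=1: -127; y=2: -134; y=3: -132; y=4: -132; y=5: -130; y=6: -131; y=7: -181; y=8: -272; y=9: -422.
Profit is highest at y = 0. Equivalently, the lowest AVC in the table is 59/6 ≈ $9.83 at y = 6, and P = $3 falls below it — price never covers variable cost, so the firm shuts down and loses only its fixed cost.

y = 0 (shut down); profit = -$90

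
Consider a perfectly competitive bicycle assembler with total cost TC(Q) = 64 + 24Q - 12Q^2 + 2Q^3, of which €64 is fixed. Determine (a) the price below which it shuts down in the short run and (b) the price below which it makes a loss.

Shutdown price = €6; break-even price = €24

AVC = 24 - 12Q + 2Q^2; minimized at Q = 3, giving min AVC = €6. That is the shutdown price.
ATC = 64/Q + 24 - 12Q + 2Q^2. Setting dATC/dQ = −64/Q^2 − 12 + 4Q = 0 gives Q = 4 (since 4·4^3 − 12·4^2 = 64).
min ATC = 64/4 + 24 − 12·4 + 2·4^2 = €24. That is the break-even price.
Between these two prices the firm operates at a loss; above €24 it earns a profit.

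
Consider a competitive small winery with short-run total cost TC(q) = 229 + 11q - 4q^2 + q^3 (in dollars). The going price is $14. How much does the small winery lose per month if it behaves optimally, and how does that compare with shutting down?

Profit = -$211 at q = 3

AVC = 11 - 4q + q^2 has its minimum $7 at q = 2; price $14 clears that bar, so the firm operates.
MC = 11 - 8q + 3q^2. Setting P = MC and taking the root on the rising branch gives q* = 3.
TR = 14·3 = 42. TC = 229 + 24 = 253. Profit = 42 − 253 = -$211.
By producing, the firm covers all variable cost plus $18 of fixed cost; shutting down would lose the full $229.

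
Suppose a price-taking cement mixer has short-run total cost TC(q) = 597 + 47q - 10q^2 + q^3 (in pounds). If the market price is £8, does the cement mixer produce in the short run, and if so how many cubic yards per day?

Shut down

Strip out fixed cost: VC = 47q - 10q^2 + q^3. Then AVC = 47 - 10q + q^2 and MC = 47 - 20q + 3q^2.
AVC is minimized where dAVC/dq = -10 + 2q = 0, at q = 5; min AVC = 47 - 10·5 + 5^2 = £22.
Since P = £8 < min AVC = £22, price fails to cover variable cost at any output.
Shutting down limits the loss to fixed cost, £597.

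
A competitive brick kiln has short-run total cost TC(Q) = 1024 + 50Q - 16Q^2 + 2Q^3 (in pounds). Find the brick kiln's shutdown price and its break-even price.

Shutdown price = £18; break-even price = £178

AVC = 50 - 16Q + 2Q^2; minimized at Q = 4, giving min AVC = £18. That is the shutdown price.
ATC = 1024/Q + 50 - 16Q + 2Q^2. Setting dATC/dQ = −1024/Q^2 − 16 + 4Q = 0 gives Q = 8 (since 4·8^3 − 16·8^2 = 1024).
min ATC = 1024/8 + 50 − 16·8 + 2·8^2 = £178. That is the break-even price.
For £18 ≤ P < £178 the firm produces at a loss; below £18 it shuts down.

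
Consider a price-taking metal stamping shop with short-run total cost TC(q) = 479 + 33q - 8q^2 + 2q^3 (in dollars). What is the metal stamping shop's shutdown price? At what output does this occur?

The firm shuts down when price falls below the minimum of average variable cost. AVC = VC/q = 33 - 8q + 2q^2.
At the minimum of AVC, MC = AVC. MC = 33 - 16q + 6q^2; setting MC = AVC gives 4q^2 - 8q = 0, so q = 2. min AVC = 25.
The firm shuts down for any P below $25.

$25 per unit, at q = 2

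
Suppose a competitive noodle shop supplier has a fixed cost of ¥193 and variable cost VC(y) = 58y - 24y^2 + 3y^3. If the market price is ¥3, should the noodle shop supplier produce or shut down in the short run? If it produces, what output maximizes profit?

From TC, MC = TC'(y) = 58 - 48y + 9y^2 and AVC = VC/y = 58 - 24y + 3y^2.
AVC hits its minimum where MC = AVC, at y = 4, giving min AVC = 58 - 24·4 + 3·4^2 = ¥10.
P = ¥3 lies below min AVC = ¥10; no output level covers variable cost.
Shutting down limits the loss to fixed cost, ¥193.

Shut down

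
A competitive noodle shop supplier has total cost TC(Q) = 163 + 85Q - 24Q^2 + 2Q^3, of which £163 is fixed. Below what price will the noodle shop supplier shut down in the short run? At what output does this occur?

The firm shuts down when price falls below the minimum of average variable cost. AVC = VC/Q = 85 - 24Q + 2Q^2.
dAVC/dQ = -24 + 4Q = 0 gives Q = 6. min AVC = 85 - 24·6 + 2·6^2 = 13.
The firm shuts down for any P below £13.

£13 per unit, at Q = 6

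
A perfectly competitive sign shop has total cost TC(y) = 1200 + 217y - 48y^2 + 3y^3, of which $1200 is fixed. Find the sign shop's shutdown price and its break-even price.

Shutdown price = $25; break-even price = $157

Shutdown price = min AVC. AVC = 217 - 48y + 3y^2, with vertex at y = 8 and minimum $25.
ATC = 1200/y + 217 - 48y + 3y^2. Setting dATC/dy = −1200/y^2 − 48 + 6y = 0 gives y = 10 (since 6·10^3 − 48·10^2 = 1200).
min ATC = 1200/10 + 217 − 48·10 + 3·10^2 = $157. That is the break-even price.
For $25 ≤ P < $157 the firm produces at a loss; below $25 it shuts down.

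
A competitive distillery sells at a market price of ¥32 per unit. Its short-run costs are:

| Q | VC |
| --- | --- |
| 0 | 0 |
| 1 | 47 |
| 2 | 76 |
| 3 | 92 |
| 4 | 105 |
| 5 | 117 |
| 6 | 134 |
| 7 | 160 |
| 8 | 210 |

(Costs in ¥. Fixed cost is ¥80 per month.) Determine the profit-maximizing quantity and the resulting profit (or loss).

Q = 7; profit = -¥16

Profit at each row (π = 32Q − TC): Q=0: -80; Q=1: -95; Q=2: -92; Q=3: -76; Q=4: -57; Q=5: -37; Q=6: -22; Q=7: -16; Q=8: -34.
Profit is maximized at Q = 7. AVC there is 160/7 = ¥22.86 ≤ P, so producing beats shutting down (which would give -¥80).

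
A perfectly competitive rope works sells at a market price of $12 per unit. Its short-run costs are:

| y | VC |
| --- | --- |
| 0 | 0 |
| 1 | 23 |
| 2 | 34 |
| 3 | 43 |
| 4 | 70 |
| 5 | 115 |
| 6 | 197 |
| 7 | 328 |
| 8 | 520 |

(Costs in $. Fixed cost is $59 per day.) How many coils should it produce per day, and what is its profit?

y = 0 (shut down); profit = -$59

Tabulate TR − TC: y=0: -59; y=1: -70; y=2: -69; y=3: -66; y=4: -81; y=5: -114; y=6: -184; y=7: -303; y=8: -483.
Profit is highest at y = 0. Equivalently, the lowest AVC in the table is 43/3 ≈ $14.33 at y = 3, and P = $12 falls below it — price never covers variable cost, so the firm shuts down and loses only its fixed cost.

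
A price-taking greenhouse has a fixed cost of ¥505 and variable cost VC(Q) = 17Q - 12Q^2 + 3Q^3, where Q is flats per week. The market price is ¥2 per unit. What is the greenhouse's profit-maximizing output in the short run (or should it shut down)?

Shut down

Strip out fixed cost: VC = 17Q - 12Q^2 + 3Q^3. Then AVC = 17 - 12Q + 3Q^2 and MC = 17 - 24Q + 9Q^2.
AVC is minimized where dAVC/dQ = -12 + 6Q = 0, at Q = 2; min AVC = 17 - 12·2 + 3·2^2 = ¥5.
P = ¥2 lies below min AVC = ¥5; no output level covers variable cost.
Best response: produce nothing and absorb the ¥505 fixed cost.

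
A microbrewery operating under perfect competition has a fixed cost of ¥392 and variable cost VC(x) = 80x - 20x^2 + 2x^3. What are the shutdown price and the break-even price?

Shutdown price = ¥30; break-even price = ¥94

Shutdown price = min AVC. AVC = 80 - 20x + 2x^2, with vertex at x = 5 and minimum ¥30.
ATC = 392/x + 80 - 20x + 2x^2. Setting dATC/dx = −392/x^2 − 20 + 4x = 0 gives x = 7 (since 4·7^3 − 20·7^2 = 392).
min ATC = 392/7 + 80 − 20·7 + 2·7^2 = ¥94. That is the break-even price.
For ¥30 ≤ P < ¥94 the firm produces at a loss; below ¥30 it shuts down.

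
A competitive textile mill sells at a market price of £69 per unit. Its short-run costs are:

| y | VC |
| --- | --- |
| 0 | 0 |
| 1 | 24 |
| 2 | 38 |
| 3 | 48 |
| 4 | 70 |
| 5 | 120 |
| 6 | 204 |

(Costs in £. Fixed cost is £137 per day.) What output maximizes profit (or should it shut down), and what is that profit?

Compute π = P·y − TC at each output: y=0: -137; y=1: -92; y=2: -37; y=3: 22; y=4: 69; y=5: 88; y=6: 73.
Profit is maximized at y = 5. AVC there is 120/5 = £24 ≤ P, so producing beats shutting down (which would give -£137).

y = 5; profit = £88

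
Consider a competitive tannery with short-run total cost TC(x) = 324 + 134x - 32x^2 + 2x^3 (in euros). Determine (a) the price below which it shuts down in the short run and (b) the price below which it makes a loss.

Shutdown price = €6; break-even price = €44

AVC = 134 - 32x + 2x^2; minimized at x = 8, giving min AVC = €6. That is the shutdown price.
ATC = 324/x + 134 - 32x + 2x^2. Setting dATC/dx = −324/x^2 − 32 + 4x = 0 gives x = 9 (since 4·9^3 − 32·9^2 = 324).
min ATC = 324/9 + 134 − 32·9 + 2·9^2 = €44. That is the break-even price.
For €6 ≤ P < €44 the firm produces at a loss; below €6 it shuts down.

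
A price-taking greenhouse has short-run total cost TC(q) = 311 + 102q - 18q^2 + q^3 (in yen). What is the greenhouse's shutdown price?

¥21 per unit

The firm shuts down when price falls below the minimum of average variable cost. AVC = VC/q = 102 - 18q + q^2.
dAVC/dq = -18 + 2q = 0 gives q = 9. min AVC = 102 - 18·9 + 9^2 = 21.
For P < ¥21 the firm produces nothing.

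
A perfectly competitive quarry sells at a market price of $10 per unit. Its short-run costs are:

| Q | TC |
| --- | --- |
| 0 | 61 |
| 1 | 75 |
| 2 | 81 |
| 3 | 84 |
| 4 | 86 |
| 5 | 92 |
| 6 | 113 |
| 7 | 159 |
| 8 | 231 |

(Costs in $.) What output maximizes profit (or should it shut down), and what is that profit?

Q = 5; profit = -$42

Profit at each row (π = 10Q − TC): Q=0: -61; Q=1: -65; Q=2: -61; Q=3: -54; Q=4: -46; Q=5: -42; Q=6: -53; Q=7: -89; Q=8: -151.
Profit is maximized at Q = 5. AVC there is 31/5 = $6.20 ≤ P, so producing beats shutting down (which would give -$61).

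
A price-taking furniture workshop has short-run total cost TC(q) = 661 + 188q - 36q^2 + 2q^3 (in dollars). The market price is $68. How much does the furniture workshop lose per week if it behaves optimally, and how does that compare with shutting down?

Profit = -$261 at q = 10

AVC = 188 - 36q + 2q^2; min AVC = $26 at q = 9. Since P = $68 ≥ min AVC, the firm produces.
MC = 188 - 72q + 6q^2. Setting P = MC and taking the root on the rising branch gives q* = 10.
TR = 68·10 = 680. TC = 661 + 280 = 941. Profit = 680 − 941 = -$261.
Shutting down would mean losing the fixed cost of $661, so operating at a loss of $261 is better by $400.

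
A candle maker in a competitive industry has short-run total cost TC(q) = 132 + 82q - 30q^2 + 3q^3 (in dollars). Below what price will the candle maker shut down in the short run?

The shutdown price is the minimum of AVC. VC = 82q - 30q^2 + 3q^3, so AVC = 82 - 30q + 3q^2.
At the minimum of AVC, MC = AVC. MC = 82 - 60q + 9q^2; setting MC = AVC gives 6q^2 - 30q = 0, so q = 5. min AVC = 7.
The firm shuts down for any P below $7.

$7 per unit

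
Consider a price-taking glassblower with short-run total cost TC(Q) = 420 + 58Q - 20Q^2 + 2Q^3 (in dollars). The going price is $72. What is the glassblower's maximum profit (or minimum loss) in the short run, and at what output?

Profit = -$28 at Q = 7

AVC = 58 - 20Q + 2Q^2 has its minimum $8 at Q = 5; price $72 clears that bar, so the firm operates.
With MC = 58 - 40Q + 6Q^2, P = MC on the upward-sloping part at Q* = 7.
TR = 72·7 = 504. TC = 420 + 112 = 532. Profit = 504 − 532 = -$28.
By producing, the firm covers all variable cost plus $392 of fixed cost; shutting down would lose the full $420.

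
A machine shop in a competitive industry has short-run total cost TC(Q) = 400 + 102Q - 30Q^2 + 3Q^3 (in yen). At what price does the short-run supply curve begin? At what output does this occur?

¥27 per unit, at Q = 5

The firm shuts down when price falls below the minimum of average variable cost. AVC = VC/Q = 102 - 30Q + 3Q^2.
dAVC/dQ = -30 + 6Q = 0 gives Q = 5. min AVC = 102 - 30·5 + 3·5^2 = 27.
So the shutdown price is ¥27.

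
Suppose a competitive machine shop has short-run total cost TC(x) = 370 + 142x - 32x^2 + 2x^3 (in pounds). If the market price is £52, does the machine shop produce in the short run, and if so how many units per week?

Produce at x = 9

Variable cost is VC = 142x - 32x^2 + 2x^3, so AVC = VC/x = 142 - 32x + 2x^2 and MC = dTC/dx = 142 - 64x + 6x^2.
AVC is minimized where dAVC/dx = -32 + 4x = 0, at x = 8; min AVC = 142 - 32·8 + 2·8^2 = £14.
Since P = £52 ≥ min AVC = £14, price covers variable cost and the firm should produce.
Set P = MC: 52 = 142 - 64x + 6x^2 → 90 - 64x + 6x^2 = 0. The roots are x = 5/3 and x = 9; the profit-maximizing output is on the rising part of MC, so x* = 9.
Check: AVC at x = 9 is £16 ≤ P, so revenue covers variable cost.
Profit = P·x − TC = 52·9 − 514 = -£46, a loss, but smaller than the £370 fixed cost the firm would lose by shutting down.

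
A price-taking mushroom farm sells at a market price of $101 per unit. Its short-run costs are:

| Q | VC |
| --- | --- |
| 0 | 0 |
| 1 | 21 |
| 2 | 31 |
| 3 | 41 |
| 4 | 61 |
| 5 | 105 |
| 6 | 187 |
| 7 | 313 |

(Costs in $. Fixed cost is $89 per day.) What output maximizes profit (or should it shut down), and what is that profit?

Q = 6; profit = $330

Profit at each row (π = 101Q − TC): Q=0: -89; Q=1: -9; Q=2: 82; Q=3: 173; Q=4: 254; Q=5: 311; Q=6: 330; Q=7: 305.
Profit is maximized at Q = 6. AVC there is 187/6 = $31.17 ≤ P, so producing beats shutting down (which would give -$89).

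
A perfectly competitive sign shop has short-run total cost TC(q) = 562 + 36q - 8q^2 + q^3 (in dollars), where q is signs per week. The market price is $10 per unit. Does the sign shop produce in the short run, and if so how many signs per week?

Shut down

Strip out fixed cost: VC = 36q - 8q^2 + q^3. Then AVC = 36 - 8q + q^2 and MC = 36 - 16q + 3q^2.
The AVC parabola has its vertex at q = 8/2 = 4, where AVC = 36 - 8·4 + 4^2 = $20.
With P < min AVC ($10 < $20), every unit sold adds to the loss.
The firm minimizes its loss by shutting down and losing only its fixed cost of $562.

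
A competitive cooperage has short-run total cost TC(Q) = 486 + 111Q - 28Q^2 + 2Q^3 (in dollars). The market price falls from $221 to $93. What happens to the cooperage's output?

MC = 111 - 56Q + 6Q^2; the shutdown threshold is min AVC = $13 (at Q = 7).
With P = $221 above the shutdown price, P = MC gives Q = 11.
At P = $93 ≥ min AVC, set P = MC: Q = 9. The firm stays open but cuts output.

Output falls from 11 to 9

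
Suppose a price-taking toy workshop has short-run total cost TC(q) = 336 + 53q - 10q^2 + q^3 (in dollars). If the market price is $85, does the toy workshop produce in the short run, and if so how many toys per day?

Strip out fixed cost: VC = 53q - 10q^2 + q^3. Then AVC = 53 - 10q + q^2 and MC = 53 - 20q + 3q^2.
AVC is minimized where dAVC/dq = -10 + 2q = 0, at q = 5; min AVC = 53 - 10·5 + 5^2 = $28.
Because $85 ≥ $28, revenue can cover variable cost; the firm operates.
Solving P = MC: -32 - 20q + 3q^2 = 0 ⇒ q = -4/3 or 8. On the upward-sloping branch, q* = 8.
Check: AVC at q = 8 is $37 ≤ P, so revenue covers variable cost.
Profit = P·q − TC = 85·8 − 632 = $48.

Produce at q = 8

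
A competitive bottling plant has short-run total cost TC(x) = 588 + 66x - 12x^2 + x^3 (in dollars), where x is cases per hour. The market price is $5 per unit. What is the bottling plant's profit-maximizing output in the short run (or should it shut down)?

From TC, MC = TC'(x) = 66 - 24x + 3x^2 and AVC = VC/x = 66 - 12x + x^2.
AVC hits its minimum where MC = AVC, at x = 6, giving min AVC = 66 - 12·6 + 6^2 = $30.
Since P = $5 < min AVC = $30, price fails to cover variable cost at any output.
Best response: produce nothing and absorb the $588 fixed cost.

Shut down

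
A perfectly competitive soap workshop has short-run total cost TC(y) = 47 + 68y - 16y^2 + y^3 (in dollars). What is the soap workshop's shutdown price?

The shutdown price is the minimum of AVC. VC = 68y - 16y^2 + y^3, so AVC = 68 - 16y + y^2.
At the minimum of AVC, MC = AVC. MC = 68 - 32y + 3y^2; setting MC = AVC gives 2y^2 - 16y = 0, so y = 8. min AVC = 4.
So the shutdown price is $4.

$4 per unit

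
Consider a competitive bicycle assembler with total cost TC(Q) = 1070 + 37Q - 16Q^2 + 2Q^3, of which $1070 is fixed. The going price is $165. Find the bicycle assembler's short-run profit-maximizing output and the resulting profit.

AVC = 37 - 16Q + 2Q^2; min AVC = $5 at Q = 4. Since P = $165 ≥ min AVC, the firm produces.
With MC = 37 - 32Q + 6Q^2, P = MC on the upward-sloping part at Q* = 8.
TR = 165·8 = 1320. TC = 1070 + 296 = 1366. Profit = 1320 − 1366 = -$46.
That loss of $46 beats the $1070 the firm would lose by shutting down; producing recovers $1024 of fixed cost.

Profit = -$46 at Q = 8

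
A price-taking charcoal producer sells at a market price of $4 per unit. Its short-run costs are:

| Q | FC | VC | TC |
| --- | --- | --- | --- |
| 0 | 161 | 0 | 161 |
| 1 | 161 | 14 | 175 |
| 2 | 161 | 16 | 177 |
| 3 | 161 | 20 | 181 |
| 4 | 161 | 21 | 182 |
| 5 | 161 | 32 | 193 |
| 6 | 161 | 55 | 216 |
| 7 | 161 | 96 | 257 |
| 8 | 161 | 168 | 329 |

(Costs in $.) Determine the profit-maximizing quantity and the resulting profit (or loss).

Q = 0 (shut down); profit = -$161

Tabulate TR − TC: Q=0: -161; Q=1: -171; Q=2: -169; Q=3: -169; Q=4: -166; Q=5: -173; Q=6: -192; Q=7: -229; Q=8: -297.
Profit is highest at Q = 0. Equivalently, the lowest AVC in the table is 21/4 ≈ $5.25 at Q = 4, and P = $4 falls below it — price never covers variable cost, so the firm shuts down and loses only its fixed cost.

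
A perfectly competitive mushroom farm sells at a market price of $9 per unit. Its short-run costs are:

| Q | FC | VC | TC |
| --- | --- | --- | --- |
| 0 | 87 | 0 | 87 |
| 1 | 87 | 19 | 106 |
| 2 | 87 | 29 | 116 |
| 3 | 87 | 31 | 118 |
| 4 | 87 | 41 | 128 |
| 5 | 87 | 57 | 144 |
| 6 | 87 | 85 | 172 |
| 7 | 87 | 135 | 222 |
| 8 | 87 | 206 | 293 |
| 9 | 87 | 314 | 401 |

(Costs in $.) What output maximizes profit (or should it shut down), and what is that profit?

Profit at each row (π = 9Q − TC): Q=0: -87; Q=1: -97; Q=2: -98; Q=3: -91; Q=4: -92; Q=5: -99; Q=6: -118; Q=7: -159; Q=8: -221; Q=9: -320.
Profit is highest at Q = 0. Equivalently, the lowest AVC in the table is 41/4 ≈ $10.25 at Q = 4, and P = $9 falls below it — price never covers variable cost, so the firm shuts down and loses only its fixed cost.

Q = 0 (shut down); profit = -$87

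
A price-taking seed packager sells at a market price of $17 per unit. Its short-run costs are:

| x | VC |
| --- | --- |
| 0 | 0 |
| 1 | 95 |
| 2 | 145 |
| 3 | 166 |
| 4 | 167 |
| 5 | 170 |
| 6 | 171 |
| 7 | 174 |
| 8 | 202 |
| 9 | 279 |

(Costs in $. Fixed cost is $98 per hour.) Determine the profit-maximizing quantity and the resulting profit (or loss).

Compute π = P·x − TC at each output: x=0: -98; x=1: -176; x=2: -209; x=3: -213; x=4: -197; x=5: -183; x=6: -167; x=7: -153; x=8: -164; x=9: -224.
Profit is highest at x = 0. Equivalently, the lowest AVC in the table is 174/7 ≈ $24.86 at x = 7, and P = $17 falls below it — price never covers variable cost, so the firm shuts down and loses only its fixed cost.

x = 0 (shut down); profit = -$98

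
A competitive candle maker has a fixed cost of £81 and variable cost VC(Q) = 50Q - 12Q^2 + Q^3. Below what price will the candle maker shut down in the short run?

£14 per unit

The shutdown price is the minimum of AVC. VC = 50Q - 12Q^2 + Q^3, so AVC = 50 - 12Q + Q^2.
At the minimum of AVC, MC = AVC. MC = 50 - 24Q + 3Q^2; setting MC = AVC gives 2Q^2 - 12Q = 0, so Q = 6. min AVC = 14.
So the shutdown price is £14.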